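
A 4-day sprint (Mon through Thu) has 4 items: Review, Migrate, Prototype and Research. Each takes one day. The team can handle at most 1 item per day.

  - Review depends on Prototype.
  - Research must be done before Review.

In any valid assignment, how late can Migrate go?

Migrate at Thu is achievable: Research=Tue; Migrate=Thu; Prototype=Mon; Review=Wed.

Thu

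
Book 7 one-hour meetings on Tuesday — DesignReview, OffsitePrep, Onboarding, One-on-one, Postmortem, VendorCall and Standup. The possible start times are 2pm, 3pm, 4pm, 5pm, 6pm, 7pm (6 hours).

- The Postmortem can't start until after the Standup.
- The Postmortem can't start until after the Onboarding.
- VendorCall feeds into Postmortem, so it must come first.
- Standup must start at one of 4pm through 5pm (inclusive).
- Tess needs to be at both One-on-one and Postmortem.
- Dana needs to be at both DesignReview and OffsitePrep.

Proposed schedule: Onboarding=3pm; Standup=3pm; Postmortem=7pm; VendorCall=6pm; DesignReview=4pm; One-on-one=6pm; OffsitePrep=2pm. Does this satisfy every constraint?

No — it violates: Standup must start at one of 4pm through 5pm (inclusive)

Dana needs to be at both DesignReview and OffsitePrep — holds.
VendorCall feeds into Postmortem, so it must come first — holds.
Standup must start at one of 4pm through 5pm (inclusive) — violated.
The Postmortem can't start until after the Standup — holds.
Tess needs to be at both One-on-one and Postmortem — holds.
The Postmortem can't start until after the Onboarding — holds.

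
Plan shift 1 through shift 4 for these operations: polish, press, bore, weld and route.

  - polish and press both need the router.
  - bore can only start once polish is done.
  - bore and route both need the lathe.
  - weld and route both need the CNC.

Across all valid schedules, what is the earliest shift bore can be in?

Precedence pushes bore to at least shift 2.
bore at shift 2 is achievable: polish=shift 1, route=shift 3, press=shift 2, bore=shift 2, weld=shift 1.

shift 2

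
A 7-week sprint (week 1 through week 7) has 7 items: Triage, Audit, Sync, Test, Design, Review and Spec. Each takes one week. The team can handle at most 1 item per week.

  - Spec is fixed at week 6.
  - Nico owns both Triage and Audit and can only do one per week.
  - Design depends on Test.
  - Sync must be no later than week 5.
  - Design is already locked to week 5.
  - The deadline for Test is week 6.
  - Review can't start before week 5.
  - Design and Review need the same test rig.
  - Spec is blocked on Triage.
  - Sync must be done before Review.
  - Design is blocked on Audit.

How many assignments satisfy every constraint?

24

Splitting on Triage: it can be week 1 (6), week 2 (6), week 3 (6), week 4 (6). Listing each branch's schedules as (Audit, Sync, Test, Design, Review, Spec) by week number:
Triage=week 1: (2,3,4,5,7,6) (2,4,3,5,7,6) (3,2,4,5,7,6) (3,4,2,5,7,6) (4,2,3,5,7,6) (4,3,2,5,7,6) — 6.
Triage=week 2: (1,3,4,5,7,6) (1,4,3,5,7,6) (3,1,4,5,7,6) (3,4,1,5,7,6) (4,1,3,5,7,6) (4,3,1,5,7,6) — 6.
Triage=week 3: (1,2,4,5,7,6) (1,4,2,5,7,6) (2,1,4,5,7,6) (2,4,1,5,7,6) (4,1,2,5,7,6) (4,2,1,5,7,6) — 6.
Triage=week 4: (1,2,3,5,7,6) (1,3,2,5,7,6) (2,1,3,5,7,6) (2,3,1,5,7,6) (3,1,2,5,7,6) (3,2,1,5,7,6) — 6.
Summing: 6 + 6 + 6 + 6 = 24.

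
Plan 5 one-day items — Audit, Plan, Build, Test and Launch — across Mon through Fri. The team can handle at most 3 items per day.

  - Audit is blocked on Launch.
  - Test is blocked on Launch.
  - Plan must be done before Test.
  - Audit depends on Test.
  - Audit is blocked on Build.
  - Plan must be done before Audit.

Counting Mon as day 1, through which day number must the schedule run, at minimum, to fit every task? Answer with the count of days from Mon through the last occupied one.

3

The precedence chain requires at least 3 distinct days.
With at most 3 per day and 5 tasks, at least 2 days are needed.
3 works (last occupied day: Wed): for example Test=Tue; Build=Mon; Launch=Mon; Audit=Wed; Plan=Mon.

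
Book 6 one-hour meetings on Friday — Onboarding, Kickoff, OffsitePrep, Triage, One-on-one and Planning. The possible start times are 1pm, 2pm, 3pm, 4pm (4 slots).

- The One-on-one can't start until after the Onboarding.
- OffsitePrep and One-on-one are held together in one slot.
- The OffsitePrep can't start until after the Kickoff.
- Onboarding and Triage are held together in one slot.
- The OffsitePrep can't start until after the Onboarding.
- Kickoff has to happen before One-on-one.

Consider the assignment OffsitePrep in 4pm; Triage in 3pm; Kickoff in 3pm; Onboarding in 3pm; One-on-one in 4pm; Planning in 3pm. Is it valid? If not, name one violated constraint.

Valid

OffsitePrep and One-on-one are held together in one slot — holds.
Kickoff has to happen before One-on-one — holds.
The OffsitePrep can't start until after the Onboarding — holds.
The OffsitePrep can't start until after the Kickoff — holds.
Onboarding and Triage are held together in one slot — holds.
The One-on-one can't start until after the Onboarding — holds.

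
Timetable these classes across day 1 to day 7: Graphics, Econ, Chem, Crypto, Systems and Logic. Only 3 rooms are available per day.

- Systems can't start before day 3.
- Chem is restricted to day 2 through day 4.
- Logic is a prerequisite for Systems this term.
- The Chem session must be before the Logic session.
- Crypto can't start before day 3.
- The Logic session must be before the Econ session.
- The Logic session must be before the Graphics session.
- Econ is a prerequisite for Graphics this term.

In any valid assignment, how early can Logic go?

day 3

Precedence pushes Logic to at least day 3; downstream work caps Logic at day 5.
Logic at day 3 is achievable: Econ -> day 4, Systems -> day 4, Logic -> day 3, Chem -> day 2, Graphics -> day 5, Crypto -> day 3.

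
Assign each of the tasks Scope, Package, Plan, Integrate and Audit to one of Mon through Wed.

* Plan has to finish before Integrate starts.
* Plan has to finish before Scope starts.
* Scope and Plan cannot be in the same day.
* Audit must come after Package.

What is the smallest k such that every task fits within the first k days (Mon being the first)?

2 days

The precedence chain requires at least 2 distinct days.
2 works (last occupied day: Tue): for example Scope in Tue, Integrate in Tue, Package in Mon, Plan in Mon, Audit in Tue.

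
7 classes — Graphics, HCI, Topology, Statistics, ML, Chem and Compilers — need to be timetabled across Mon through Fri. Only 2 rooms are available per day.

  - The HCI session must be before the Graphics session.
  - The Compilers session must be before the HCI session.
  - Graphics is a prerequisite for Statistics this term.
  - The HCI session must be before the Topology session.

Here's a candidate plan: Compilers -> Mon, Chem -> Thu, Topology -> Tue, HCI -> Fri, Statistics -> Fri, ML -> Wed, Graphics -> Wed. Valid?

The HCI session must be before the Graphics session — violated.
Only 2 rooms are available per day — holds.
The Compilers session must be before the HCI session — holds.
The HCI session must be before the Topology session — violated.
Graphics is a prerequisite for Statistics this term — holds.

No — it violates: The HCI session must be before the Topology session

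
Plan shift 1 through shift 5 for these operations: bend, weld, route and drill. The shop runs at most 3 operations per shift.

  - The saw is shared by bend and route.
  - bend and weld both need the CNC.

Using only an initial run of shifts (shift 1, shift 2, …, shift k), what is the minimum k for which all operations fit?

With at most 3 per shift and 4 operations, at least 2 shifts are needed.
2 works (last occupied shift: shift 2): for example bend=shift 1; drill=shift 1; weld=shift 2; route=shift 2.

2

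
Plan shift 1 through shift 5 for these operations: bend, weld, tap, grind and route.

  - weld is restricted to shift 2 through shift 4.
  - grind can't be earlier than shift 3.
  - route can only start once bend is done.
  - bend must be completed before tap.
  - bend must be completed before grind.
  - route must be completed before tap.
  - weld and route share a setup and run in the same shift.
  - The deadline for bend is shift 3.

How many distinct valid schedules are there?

Splitting on bend: it can be shift 1 (18), shift 2 (9), shift 3 (2). Listing each branch's schedules as (weld, tap, grind, route) by shift number:
bend=shift 1: (2,3,3,2) (2,3,4,2) (2,3,5,2) (2,4,3,2) (2,4,4,2) (2,4,5,2) (2,5,3,2) (2,5,4,2) (2,5,5,2) (3,4,3,3) (3,4,4,3) (3,4,5,3) (3,5,3,3) (3,5,4,3) (3,5,5,3) (4,5,3,4) (4,5,4,4) (4,5,5,4) — 18.
bend=shift 2: (3,4,3,3) (3,4,4,3) (3,4,5,3) (3,5,3,3) (3,5,4,3) (3,5,5,3) (4,5,3,4) (4,5,4,4) (4,5,5,4) — 9.
bend=shift 3: (4,5,4,4) (4,5,5,4) — 2.
Summing: 18 + 9 + 2 = 29.

29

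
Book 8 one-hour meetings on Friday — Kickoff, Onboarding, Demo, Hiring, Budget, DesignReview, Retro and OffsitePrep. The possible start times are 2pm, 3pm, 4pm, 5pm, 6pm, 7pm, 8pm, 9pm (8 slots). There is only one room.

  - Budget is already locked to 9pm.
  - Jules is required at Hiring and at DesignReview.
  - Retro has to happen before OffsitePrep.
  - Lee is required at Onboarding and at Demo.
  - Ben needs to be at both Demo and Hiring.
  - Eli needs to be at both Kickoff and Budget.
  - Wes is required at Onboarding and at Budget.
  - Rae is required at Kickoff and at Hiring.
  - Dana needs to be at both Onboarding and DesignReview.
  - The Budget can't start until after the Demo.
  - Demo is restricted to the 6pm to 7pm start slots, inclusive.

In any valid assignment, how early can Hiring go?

2pm

Hiring at 2pm is achievable: Kickoff -> 5pm, Onboarding -> 7pm, DesignReview -> 8pm, Demo -> 6pm, OffsitePrep -> 4pm, Retro -> 3pm, Budget -> 9pm, Hiring -> 2pm.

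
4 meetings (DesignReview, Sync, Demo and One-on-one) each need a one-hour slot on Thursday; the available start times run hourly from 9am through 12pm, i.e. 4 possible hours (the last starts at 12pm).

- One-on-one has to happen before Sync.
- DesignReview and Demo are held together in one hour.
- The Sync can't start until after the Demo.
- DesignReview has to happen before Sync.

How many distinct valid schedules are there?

14

Splitting on DesignReview: it can be 9am (6), 10am (5), 11am (3). Listing each branch's schedules as (Sync, Demo, One-on-one):
DesignReview=9am: (10am,9am,9am) (11am,9am,9am) (11am,9am,10am) (12pm,9am,9am) (12pm,9am,10am) (12pm,9am,11am) — 6.
DesignReview=10am: (11am,10am,9am) (11am,10am,10am) (12pm,10am,9am) (12pm,10am,10am) (12pm,10am,11am) — 5.
DesignReview=11am: (12pm,11am,9am) (12pm,11am,10am) (12pm,11am,11am) — 3.
Summing: 6 + 5 + 3 = 14.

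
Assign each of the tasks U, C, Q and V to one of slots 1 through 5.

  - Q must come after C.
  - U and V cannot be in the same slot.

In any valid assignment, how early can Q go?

2

Precedence pushes Q to at least 2.
Q at 2 is achievable: U=1, C=1, Q=2, V=2.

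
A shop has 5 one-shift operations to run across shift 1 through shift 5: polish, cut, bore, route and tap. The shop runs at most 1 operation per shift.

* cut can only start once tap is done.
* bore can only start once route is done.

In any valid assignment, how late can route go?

Downstream work caps route at shift 4.
route at shift 4 is achievable: bore -> shift 5; cut -> shift 2; polish -> shift 3; tap -> shift 1; route -> shift 4.

shift 4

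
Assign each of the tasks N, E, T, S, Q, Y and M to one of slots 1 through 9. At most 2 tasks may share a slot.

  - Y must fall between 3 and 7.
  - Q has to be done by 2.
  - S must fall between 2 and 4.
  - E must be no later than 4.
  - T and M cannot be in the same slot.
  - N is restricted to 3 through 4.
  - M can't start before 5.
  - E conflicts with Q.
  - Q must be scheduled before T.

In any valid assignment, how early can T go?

2

Precedence pushes T to at least 2.
T at 2 is achievable: Q=1; Y=4; E=3; M=5; T=2; N=3; S=2.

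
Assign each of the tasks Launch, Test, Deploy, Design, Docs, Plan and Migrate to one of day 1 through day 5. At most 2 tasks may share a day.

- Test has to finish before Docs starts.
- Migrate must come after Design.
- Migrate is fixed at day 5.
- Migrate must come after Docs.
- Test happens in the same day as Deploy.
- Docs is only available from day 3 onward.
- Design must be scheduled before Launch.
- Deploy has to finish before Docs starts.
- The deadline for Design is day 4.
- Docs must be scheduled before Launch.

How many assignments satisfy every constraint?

Splitting on Launch: it can be day 4 (14), day 5 (40). Listing each branch's schedules as (Test, Deploy, Design, Docs, Plan, Migrate) by day number:
Launch=day 4: (1,1,2,3,2,5) (1,1,2,3,3,5) (1,1,2,3,4,5) (1,1,2,3,5,5) (1,1,3,3,2,5) (1,1,3,3,4,5) (1,1,3,3,5,5) (2,2,1,3,1,5) (2,2,1,3,3,5) (2,2,1,3,4,5) (2,2,1,3,5,5) (2,2,3,3,1,5) (2,2,3,3,4,5) (2,2,3,3,5,5) — 14.
Launch=day 5: (1,1,2,3,2,5) (1,1,2,3,3,5) (1,1,2,3,4,5) (1,1,2,4,2,5) (1,1,2,4,3,5) (1,1,2,4,4,5) (1,1,3,3,2,5) (1,1,3,3,4,5) (1,1,3,4,2,5) (1,1,3,4,3,5) (1,1,3,4,4,5) (1,1,4,3,2,5) (1,1,4,3,3,5) (1,1,4,3,4,5) (1,1,4,4,2,5) (1,1,4,4,3,5) (2,2,1,3,1,5) (2,2,1,3,3,5) (2,2,1,3,4,5) (2,2,1,4,1,5) (2,2,1,4,3,5) (2,2,1,4,4,5) (2,2,3,3,1,5) (2,2,3,3,4,5) (2,2,3,4,1,5) (2,2,3,4,3,5) (2,2,3,4,4,5) (2,2,4,3,1,5) (2,2,4,3,3,5) (2,2,4,3,4,5) (2,2,4,4,1,5) (2,2,4,4,3,5) (3,3,1,4,1,5) (3,3,1,4,2,5) (3,3,1,4,4,5) (3,3,2,4,1,5) (3,3,2,4,2,5) (3,3,2,4,4,5) (3,3,4,4,1,5) (3,3,4,4,2,5) — 40.
Summing: 14 + 40 = 54.

54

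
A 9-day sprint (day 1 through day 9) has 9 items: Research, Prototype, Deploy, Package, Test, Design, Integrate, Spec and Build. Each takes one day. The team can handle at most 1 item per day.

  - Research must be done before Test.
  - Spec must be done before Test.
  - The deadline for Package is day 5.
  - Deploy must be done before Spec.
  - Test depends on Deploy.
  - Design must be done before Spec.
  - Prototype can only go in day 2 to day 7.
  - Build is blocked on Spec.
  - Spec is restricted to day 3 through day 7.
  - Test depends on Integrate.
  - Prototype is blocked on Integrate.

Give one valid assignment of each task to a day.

Prototype in day 6; Spec in day 3; Research in day 7; Test in day 8; Build in day 9; Deploy in day 1; Package in day 4; Design in day 2; Integrate in day 5

Checking: Research(day 7) before Test(day 8); Deploy(day 1) before Spec(day 3); Spec(day 3) before Build(day 9); Spec(day 3) before Test(day 8); Integrate(day 5) before Test(day 8); Deploy(day 1) before Test(day 8); Design(day 2) before Spec(day 3); Integrate(day 5) before Prototype(day 6); Spec=day 3 in [day 3,day 7]; Prototype=day 6 in [day 2,day 7]; Package=day 4 in [day 1,day 5]; max 1 per day (cap 1).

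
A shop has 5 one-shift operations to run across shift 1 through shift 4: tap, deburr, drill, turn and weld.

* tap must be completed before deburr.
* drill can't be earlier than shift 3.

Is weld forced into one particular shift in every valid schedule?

No

weld can be shift 1 (e.g. drill -> shift 3, weld -> shift 1, deburr -> shift 2, tap -> shift 1, turn -> shift 1) or shift 2 (e.g. turn=shift 1; weld=shift 2; deburr=shift 2; tap=shift 1; drill=shift 3).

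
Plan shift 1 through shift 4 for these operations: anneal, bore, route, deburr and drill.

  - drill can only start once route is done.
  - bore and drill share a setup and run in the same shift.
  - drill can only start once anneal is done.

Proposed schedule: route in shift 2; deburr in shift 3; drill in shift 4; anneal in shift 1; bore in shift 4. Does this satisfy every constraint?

drill can only start once anneal is done — holds.
bore and drill share a setup and run in the same shift — holds.
drill can only start once route is done — holds.

Yes, all constraints hold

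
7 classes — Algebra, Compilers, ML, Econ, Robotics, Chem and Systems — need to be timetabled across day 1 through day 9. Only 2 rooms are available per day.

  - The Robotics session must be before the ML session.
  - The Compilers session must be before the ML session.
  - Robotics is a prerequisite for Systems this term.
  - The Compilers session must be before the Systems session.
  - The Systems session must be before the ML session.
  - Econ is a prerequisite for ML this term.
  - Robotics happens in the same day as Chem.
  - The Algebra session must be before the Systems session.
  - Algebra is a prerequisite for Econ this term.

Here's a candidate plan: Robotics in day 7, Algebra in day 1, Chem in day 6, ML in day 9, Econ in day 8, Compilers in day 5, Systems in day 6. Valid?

No. Robotics is a prerequisite for Systems this term is not satisfied.

Robotics happens in the same day as Chem — violated.
Only 2 rooms are available per day — holds.
Econ is a prerequisite for ML this term — holds.
Robotics is a prerequisite for Systems this term — violated.
The Compilers session must be before the ML session — holds.
The Compilers session must be before the Systems session — holds.
The Robotics session must be before the ML session — holds.
The Systems session must be before the ML session — holds.
Algebra is a prerequisite for Econ this term — holds.
The Algebra session must be before the Systems session — holds.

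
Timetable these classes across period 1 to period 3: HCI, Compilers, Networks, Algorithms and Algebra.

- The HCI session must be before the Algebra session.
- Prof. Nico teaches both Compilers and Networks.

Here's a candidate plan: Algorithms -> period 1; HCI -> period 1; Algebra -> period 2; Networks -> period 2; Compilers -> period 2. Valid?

No. Prof. Nico teaches both Compilers and Networks is not satisfied.

Prof. Nico teaches both Compilers and Networks — violated.
The HCI session must be before the Algebra session — holds.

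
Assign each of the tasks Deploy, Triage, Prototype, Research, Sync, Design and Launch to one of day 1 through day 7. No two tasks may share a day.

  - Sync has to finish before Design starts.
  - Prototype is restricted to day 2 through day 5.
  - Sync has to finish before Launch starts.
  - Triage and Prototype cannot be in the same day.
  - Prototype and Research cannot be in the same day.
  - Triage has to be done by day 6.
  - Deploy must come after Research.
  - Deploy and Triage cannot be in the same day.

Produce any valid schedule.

Triage -> day 1, Launch -> day 7, Deploy -> day 5, Sync -> day 3, Design -> day 6, Research -> day 4, Prototype -> day 2

Checking: Sync(day 3) before Design(day 6); Sync(day 3) before Launch(day 7); Research(day 4) before Deploy(day 5); Prototype(day 2) != Research(day 4); Triage(day 1) != Prototype(day 2); Deploy(day 5) != Triage(day 1); Prototype=day 2 in [day 2,day 5]; Triage=day 1 in [day 1,day 6]; max 1 per day (cap 1).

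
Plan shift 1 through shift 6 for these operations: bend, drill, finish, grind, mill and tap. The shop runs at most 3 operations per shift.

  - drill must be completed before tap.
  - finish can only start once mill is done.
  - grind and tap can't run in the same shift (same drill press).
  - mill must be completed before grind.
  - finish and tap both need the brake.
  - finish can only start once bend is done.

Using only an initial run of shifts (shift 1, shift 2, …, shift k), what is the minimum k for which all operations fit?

The precedence chain requires at least 2 distinct shifts.
With at most 3 per shift and 6 operations, at least 2 shifts are needed.
Could 2 shifts be enough, i.e. nothing placed later than shift 2? No: grind must come after mill (at shift 1 or later) → {shift 2}; tap must come after drill (at shift 1 or later) → {shift 2}; tap can't share with grind (shift 2) → nothing is left.
So 2 shifts is not enough.
3 works (last occupied shift: shift 3): for example mill=shift 1; grind=shift 2; finish=shift 2; tap=shift 3; drill=shift 1; bend=shift 1.

3 shifts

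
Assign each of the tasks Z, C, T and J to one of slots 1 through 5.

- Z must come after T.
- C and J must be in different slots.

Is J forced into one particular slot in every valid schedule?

No

J can be 1 (e.g. J=1; T=1; C=2; Z=2) or 2 (e.g. Z in 2, J in 2, C in 1, T in 1).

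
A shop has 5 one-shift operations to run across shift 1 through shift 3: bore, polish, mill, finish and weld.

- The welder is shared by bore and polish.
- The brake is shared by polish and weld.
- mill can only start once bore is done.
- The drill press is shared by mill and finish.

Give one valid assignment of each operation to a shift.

weld=shift 1; polish=shift 2; bore=shift 1; mill=shift 2; finish=shift 1

Checking: bore(shift 1) before mill(shift 2); polish(shift 2) != weld(shift 1); mill(shift 2) != finish(shift 1); bore(shift 1) != polish(shift 2).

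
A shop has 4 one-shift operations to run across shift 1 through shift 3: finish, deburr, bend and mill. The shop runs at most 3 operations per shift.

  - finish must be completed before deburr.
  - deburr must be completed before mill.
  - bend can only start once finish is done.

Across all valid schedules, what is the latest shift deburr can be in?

shift 2

Precedence pushes deburr to at least shift 2; downstream work caps deburr at shift 2.
deburr at shift 2 is achievable: finish=shift 1; bend=shift 2; deburr=shift 2; mill=shift 3.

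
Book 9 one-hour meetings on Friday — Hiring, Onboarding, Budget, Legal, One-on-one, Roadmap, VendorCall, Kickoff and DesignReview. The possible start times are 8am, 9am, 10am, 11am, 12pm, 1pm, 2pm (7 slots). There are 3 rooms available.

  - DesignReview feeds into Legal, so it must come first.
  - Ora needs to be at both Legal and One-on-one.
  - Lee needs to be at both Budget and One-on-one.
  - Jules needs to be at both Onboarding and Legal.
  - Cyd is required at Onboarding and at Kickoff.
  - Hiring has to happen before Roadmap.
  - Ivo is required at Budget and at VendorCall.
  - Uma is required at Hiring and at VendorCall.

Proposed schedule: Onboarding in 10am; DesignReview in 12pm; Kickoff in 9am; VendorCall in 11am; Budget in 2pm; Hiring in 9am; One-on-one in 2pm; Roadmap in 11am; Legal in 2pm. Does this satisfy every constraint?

Lee needs to be at both Budget and One-on-one — violated.
Jules needs to be at both Onboarding and Legal — holds.
Ivo is required at Budget and at VendorCall — holds.
Ora needs to be at both Legal and One-on-one — violated.
There are 3 rooms available — holds.
Cyd is required at Onboarding and at Kickoff — holds.
Uma is required at Hiring and at VendorCall — holds.
DesignReview feeds into Legal, so it must come first — holds.
Hiring has to happen before Roadmap — holds.

No. Ora needs to be at both Legal and One-on-one is not satisfied.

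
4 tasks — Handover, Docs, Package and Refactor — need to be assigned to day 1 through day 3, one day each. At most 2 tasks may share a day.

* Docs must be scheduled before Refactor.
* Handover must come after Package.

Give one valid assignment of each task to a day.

Package -> day 1, Handover -> day 2, Docs -> day 1, Refactor -> day 2

Checking: Docs(day 1) before Refactor(day 2); Package(day 1) before Handover(day 2); max 2 per day (cap 2).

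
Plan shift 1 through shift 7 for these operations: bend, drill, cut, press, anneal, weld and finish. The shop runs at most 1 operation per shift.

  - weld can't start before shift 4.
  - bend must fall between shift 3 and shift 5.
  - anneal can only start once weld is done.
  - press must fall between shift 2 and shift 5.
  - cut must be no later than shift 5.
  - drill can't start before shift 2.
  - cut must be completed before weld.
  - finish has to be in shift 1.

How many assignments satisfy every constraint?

32

Splitting on bend: it can be shift 3 (12), shift 4 (10), shift 5 (10). Listing each branch's schedules as (drill, cut, press, anneal, weld, finish) by shift number:
bend=shift 3: (2,4,5,7,6,1) (2,5,4,7,6,1) (4,2,5,7,6,1) (4,5,2,7,6,1) (5,2,4,7,6,1) (5,4,2,7,6,1) (6,2,4,7,5,1) (6,2,5,7,4,1) (6,4,2,7,5,1) (7,2,4,6,5,1) (7,2,5,6,4,1) (7,4,2,6,5,1) — 12.
bend=shift 4: (2,3,5,7,6,1) (2,5,3,7,6,1) (3,2,5,7,6,1) (3,5,2,7,6,1) (5,2,3,7,6,1) (5,3,2,7,6,1) (6,2,3,7,5,1) (6,3,2,7,5,1) (7,2,3,6,5,1) (7,3,2,6,5,1) — 10.
bend=shift 5: (2,3,4,7,6,1) (2,4,3,7,6,1) (3,2,4,7,6,1) (3,4,2,7,6,1) (4,2,3,7,6,1) (4,3,2,7,6,1) (6,2,3,7,4,1) (6,3,2,7,4,1) (7,2,3,6,4,1) (7,3,2,6,4,1) — 10.
Summing: 12 + 10 + 10 = 32.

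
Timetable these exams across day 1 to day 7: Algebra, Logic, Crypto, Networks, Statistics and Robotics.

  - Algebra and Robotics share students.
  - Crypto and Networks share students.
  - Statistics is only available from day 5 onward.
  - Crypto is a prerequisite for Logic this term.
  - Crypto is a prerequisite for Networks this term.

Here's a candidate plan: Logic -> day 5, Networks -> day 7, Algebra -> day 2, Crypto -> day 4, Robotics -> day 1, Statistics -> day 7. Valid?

Yes

Statistics is only available from day 5 onward — holds.
Crypto is a prerequisite for Logic this term — holds.
Algebra and Robotics share students — holds.
Crypto is a prerequisite for Networks this term — holds.
Crypto and Networks share students — holds.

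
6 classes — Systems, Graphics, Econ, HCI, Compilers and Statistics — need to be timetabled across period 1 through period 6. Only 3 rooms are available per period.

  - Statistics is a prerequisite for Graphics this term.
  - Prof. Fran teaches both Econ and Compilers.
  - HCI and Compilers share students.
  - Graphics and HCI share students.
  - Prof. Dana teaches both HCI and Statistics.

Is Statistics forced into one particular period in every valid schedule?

Statistics can be period 1 (e.g. Statistics in period 1; Graphics in period 2; Systems in period 1; Econ in period 1; HCI in period 3; Compilers in period 2) or period 2 (e.g. Econ -> period 1, Systems -> period 1, Statistics -> period 2, HCI -> period 1, Compilers -> period 2, Graphics -> period 3).

No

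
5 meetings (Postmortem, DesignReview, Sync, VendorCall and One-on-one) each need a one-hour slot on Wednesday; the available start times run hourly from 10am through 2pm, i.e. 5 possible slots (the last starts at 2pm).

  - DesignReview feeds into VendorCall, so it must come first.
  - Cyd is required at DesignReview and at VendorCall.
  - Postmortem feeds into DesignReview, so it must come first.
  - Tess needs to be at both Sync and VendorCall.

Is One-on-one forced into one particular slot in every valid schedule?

No

One-on-one can be 10am (e.g. Postmortem -> 10am, VendorCall -> 12pm, DesignReview -> 11am, One-on-one -> 10am, Sync -> 10am) or 11am (e.g. One-on-one -> 11am; Sync -> 10am; VendorCall -> 12pm; DesignReview -> 11am; Postmortem -> 10am).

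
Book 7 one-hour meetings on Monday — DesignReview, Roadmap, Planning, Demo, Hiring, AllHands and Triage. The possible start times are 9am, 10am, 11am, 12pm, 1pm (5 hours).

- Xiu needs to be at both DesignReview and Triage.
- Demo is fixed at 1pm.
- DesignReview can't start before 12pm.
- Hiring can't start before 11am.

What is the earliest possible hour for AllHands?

9am

AllHands at 9am is achievable: DesignReview -> 12pm, Hiring -> 11am, Planning -> 9am, Triage -> 9am, AllHands -> 9am, Roadmap -> 9am, Demo -> 1pm.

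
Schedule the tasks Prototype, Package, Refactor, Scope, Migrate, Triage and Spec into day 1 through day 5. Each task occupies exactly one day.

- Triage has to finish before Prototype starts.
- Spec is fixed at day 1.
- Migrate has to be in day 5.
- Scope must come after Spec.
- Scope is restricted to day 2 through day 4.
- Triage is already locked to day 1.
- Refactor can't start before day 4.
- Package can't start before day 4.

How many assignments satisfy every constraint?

48

Splitting on Prototype: it can be day 2 (12), day 3 (12), day 4 (12), day 5 (12). Listing each branch's schedules as (Package, Refactor, Scope, Migrate, Triage, Spec) by day number:
Prototype=day 2: (4,4,2,5,1,1) (4,4,3,5,1,1) (4,4,4,5,1,1) (4,5,2,5,1,1) (4,5,3,5,1,1) (4,5,4,5,1,1) (5,4,2,5,1,1) (5,4,3,5,1,1) (5,4,4,5,1,1) (5,5,2,5,1,1) (5,5,3,5,1,1) (5,5,4,5,1,1) — 12.
Prototype=day 3: (4,4,2,5,1,1) (4,4,3,5,1,1) (4,4,4,5,1,1) (4,5,2,5,1,1) (4,5,3,5,1,1) (4,5,4,5,1,1) (5,4,2,5,1,1) (5,4,3,5,1,1) (5,4,4,5,1,1) (5,5,2,5,1,1) (5,5,3,5,1,1) (5,5,4,5,1,1) — 12.
Prototype=day 4: (4,4,2,5,1,1) (4,4,3,5,1,1) (4,4,4,5,1,1) (4,5,2,5,1,1) (4,5,3,5,1,1) (4,5,4,5,1,1) (5,4,2,5,1,1) (5,4,3,5,1,1) (5,4,4,5,1,1) (5,5,2,5,1,1) (5,5,3,5,1,1) (5,5,4,5,1,1) — 12.
Prototype=day 5: (4,4,2,5,1,1) (4,4,3,5,1,1) (4,4,4,5,1,1) (4,5,2,5,1,1) (4,5,3,5,1,1) (4,5,4,5,1,1) (5,4,2,5,1,1) (5,4,3,5,1,1) (5,4,4,5,1,1) (5,5,2,5,1,1) (5,5,3,5,1,1) (5,5,4,5,1,1) — 12.
Summing: 12 + 12 + 12 + 12 = 48.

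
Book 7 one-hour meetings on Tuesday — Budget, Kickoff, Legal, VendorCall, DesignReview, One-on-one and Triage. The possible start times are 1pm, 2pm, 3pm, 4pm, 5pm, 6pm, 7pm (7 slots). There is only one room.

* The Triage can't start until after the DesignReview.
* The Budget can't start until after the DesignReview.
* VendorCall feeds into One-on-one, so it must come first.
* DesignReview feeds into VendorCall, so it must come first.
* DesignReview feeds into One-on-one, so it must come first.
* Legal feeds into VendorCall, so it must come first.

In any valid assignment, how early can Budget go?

2pm

Precedence pushes Budget to at least 2pm.
Budget at 2pm is achievable: Budget in 2pm; DesignReview in 1pm; One-on-one in 5pm; Legal in 3pm; VendorCall in 4pm; Kickoff in 7pm; Triage in 6pm.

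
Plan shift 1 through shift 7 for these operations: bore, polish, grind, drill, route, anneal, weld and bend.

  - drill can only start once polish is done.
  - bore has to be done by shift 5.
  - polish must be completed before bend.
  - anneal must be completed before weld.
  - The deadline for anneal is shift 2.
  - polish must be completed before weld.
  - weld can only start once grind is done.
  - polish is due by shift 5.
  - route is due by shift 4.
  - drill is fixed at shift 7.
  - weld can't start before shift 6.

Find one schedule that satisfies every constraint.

weld=shift 6; polish=shift 1; anneal=shift 1; bore=shift 1; route=shift 1; grind=shift 1; bend=shift 2; drill=shift 7

Checking: polish(shift 1) before weld(shift 6); polish(shift 1) before bend(shift 2); grind(shift 1) before weld(shift 6); polish(shift 1) before drill(shift 7); anneal(shift 1) before weld(shift 6); route=shift 1 in [shift 1,shift 4]; anneal=shift 1 in [shift 1,shift 2]; polish=shift 1 in [shift 1,shift 5]; weld=shift 6 in [shift 6,shift 7]; drill=shift 7 in [shift 7,shift 7]; bore=shift 1 in [shift 1,shift 5].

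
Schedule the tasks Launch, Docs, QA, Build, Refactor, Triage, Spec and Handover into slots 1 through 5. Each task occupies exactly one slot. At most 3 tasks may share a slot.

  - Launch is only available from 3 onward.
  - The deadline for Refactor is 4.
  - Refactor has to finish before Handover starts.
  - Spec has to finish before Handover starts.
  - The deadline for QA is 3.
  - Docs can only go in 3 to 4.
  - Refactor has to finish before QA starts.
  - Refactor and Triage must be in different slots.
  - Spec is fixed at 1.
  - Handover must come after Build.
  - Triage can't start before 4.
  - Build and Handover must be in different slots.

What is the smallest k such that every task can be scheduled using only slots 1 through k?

The precedence chain requires at least 2 distinct slots.
With at most 3 per slot and 8 tasks, at least 3 slots are needed.
Triage can't be placed before 4, so the schedule must run through at least slot 4.
4 works (last occupied slot: 4): for example Launch in 3, Docs in 3, Build in 1, Triage in 4, QA in 2, Spec in 1, Refactor in 1, Handover in 2.

4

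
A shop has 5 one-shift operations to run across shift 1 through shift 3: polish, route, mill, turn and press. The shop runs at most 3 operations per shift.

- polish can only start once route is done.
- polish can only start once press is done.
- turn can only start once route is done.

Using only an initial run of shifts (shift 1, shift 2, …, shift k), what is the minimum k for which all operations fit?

2 shifts

The precedence chain requires at least 2 distinct shifts.
With at most 3 per shift and 5 operations, at least 2 shifts are needed.
2 works (last occupied shift: shift 2): for example mill=shift 1, route=shift 1, polish=shift 2, turn=shift 2, press=shift 1.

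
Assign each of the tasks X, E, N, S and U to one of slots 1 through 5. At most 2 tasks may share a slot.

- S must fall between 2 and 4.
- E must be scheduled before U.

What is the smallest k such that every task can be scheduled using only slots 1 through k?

The precedence chain requires at least 2 distinct slots.
With at most 2 per slot and 5 tasks, at least 3 slots are needed.
3 works (last occupied slot: 3): for example E -> 1; X -> 1; U -> 2; N -> 3; S -> 2.

3 slots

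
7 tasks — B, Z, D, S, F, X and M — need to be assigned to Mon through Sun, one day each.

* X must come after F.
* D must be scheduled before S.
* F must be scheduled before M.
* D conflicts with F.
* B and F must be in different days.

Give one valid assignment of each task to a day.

X in Tue, Z in Mon, S in Wed, B in Tue, F in Mon, D in Tue, M in Tue

Checking: F(Mon) before M(Tue); F(Mon) before X(Tue); D(Tue) before S(Wed); B(Tue) != F(Mon); D(Tue) != F(Mon).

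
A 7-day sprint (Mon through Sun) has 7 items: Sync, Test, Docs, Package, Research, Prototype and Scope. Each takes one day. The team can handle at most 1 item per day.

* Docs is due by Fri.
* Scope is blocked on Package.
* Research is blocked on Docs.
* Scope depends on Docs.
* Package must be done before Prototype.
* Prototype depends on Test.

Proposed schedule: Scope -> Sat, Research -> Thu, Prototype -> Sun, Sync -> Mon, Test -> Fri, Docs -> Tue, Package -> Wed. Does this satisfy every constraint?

Yes

Package must be done before Prototype — holds.
Docs is due by Fri — holds.
Research is blocked on Docs — holds.
Scope depends on Docs — holds.
Scope is blocked on Package — holds.
Prototype depends on Test — holds.
The team can handle at most 1 item per day — holds.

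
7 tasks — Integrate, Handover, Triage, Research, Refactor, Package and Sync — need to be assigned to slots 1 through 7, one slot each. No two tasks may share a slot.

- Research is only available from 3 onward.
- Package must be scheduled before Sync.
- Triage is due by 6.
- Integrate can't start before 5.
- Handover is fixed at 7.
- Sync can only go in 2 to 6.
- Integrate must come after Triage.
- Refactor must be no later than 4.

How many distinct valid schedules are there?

Splitting on Integrate: it can be 5 (24), 6 (30). Listing each branch's schedules as (Handover, Triage, Research, Refactor, Package, Sync):
Integrate=5: (7,1,3,2,4,6) (7,1,3,4,2,6) (7,1,4,2,3,6) (7,1,4,3,2,6) (7,1,6,2,3,4) (7,1,6,3,2,4) (7,1,6,4,2,3) (7,2,3,1,4,6) (7,2,3,4,1,6) (7,2,4,1,3,6) (7,2,4,3,1,6) (7,2,6,1,3,4) (7,2,6,3,1,4) (7,2,6,4,1,3) (7,3,4,1,2,6) (7,3,4,2,1,6) (7,3,6,1,2,4) (7,3,6,2,1,4) (7,3,6,4,1,2) (7,4,3,1,2,6) (7,4,3,2,1,6) (7,4,6,1,2,3) (7,4,6,2,1,3) (7,4,6,3,1,2) — 24.
Integrate=6: (7,1,3,2,4,5) (7,1,3,4,2,5) (7,1,4,2,3,5) (7,1,4,3,2,5) (7,1,5,2,3,4) (7,1,5,3,2,4) (7,1,5,4,2,3) (7,2,3,1,4,5) (7,2,3,4,1,5) (7,2,4,1,3,5) (7,2,4,3,1,5) (7,2,5,1,3,4) (7,2,5,3,1,4) (7,2,5,4,1,3) (7,3,4,1,2,5) (7,3,4,2,1,5) (7,3,5,1,2,4) (7,3,5,2,1,4) (7,3,5,4,1,2) (7,4,3,1,2,5) (7,4,3,2,1,5) (7,4,5,1,2,3) (7,4,5,2,1,3) (7,4,5,3,1,2) (7,5,3,1,2,4) (7,5,3,2,1,4) (7,5,3,4,1,2) (7,5,4,1,2,3) (7,5,4,2,1,3) (7,5,4,3,1,2) — 30.
Summing: 24 + 30 = 54.

54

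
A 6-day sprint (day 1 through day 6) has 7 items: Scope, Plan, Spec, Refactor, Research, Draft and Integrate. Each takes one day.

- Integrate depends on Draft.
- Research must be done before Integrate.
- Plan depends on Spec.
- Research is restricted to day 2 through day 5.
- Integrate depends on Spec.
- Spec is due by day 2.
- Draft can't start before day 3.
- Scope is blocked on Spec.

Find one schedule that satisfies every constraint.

Spec in day 1, Scope in day 2, Plan in day 2, Integrate in day 4, Research in day 2, Refactor in day 1, Draft in day 3

Checking: Draft(day 3) before Integrate(day 4); Spec(day 1) before Integrate(day 4); Research(day 2) before Integrate(day 4); Spec(day 1) before Plan(day 2); Spec(day 1) before Scope(day 2); Research=day 2 in [day 2,day 5]; Draft=day 3 in [day 3,day 6]; Spec=day 1 in [day 1,day 2].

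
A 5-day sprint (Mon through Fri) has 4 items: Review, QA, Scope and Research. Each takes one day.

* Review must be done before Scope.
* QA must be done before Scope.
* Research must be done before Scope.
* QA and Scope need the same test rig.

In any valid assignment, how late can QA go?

Thu

Downstream work caps QA at Thu.
QA at Thu is achievable: QA=Thu, Review=Mon, Research=Mon, Scope=Fri.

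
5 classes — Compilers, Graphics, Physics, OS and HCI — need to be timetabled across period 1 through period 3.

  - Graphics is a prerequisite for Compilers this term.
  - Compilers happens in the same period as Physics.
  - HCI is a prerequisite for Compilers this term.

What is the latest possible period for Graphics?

Downstream work caps Graphics at period 2.
Graphics at period 2 is achievable: HCI=period 1, Physics=period 3, Graphics=period 2, Compilers=period 3, OS=period 1.

period 2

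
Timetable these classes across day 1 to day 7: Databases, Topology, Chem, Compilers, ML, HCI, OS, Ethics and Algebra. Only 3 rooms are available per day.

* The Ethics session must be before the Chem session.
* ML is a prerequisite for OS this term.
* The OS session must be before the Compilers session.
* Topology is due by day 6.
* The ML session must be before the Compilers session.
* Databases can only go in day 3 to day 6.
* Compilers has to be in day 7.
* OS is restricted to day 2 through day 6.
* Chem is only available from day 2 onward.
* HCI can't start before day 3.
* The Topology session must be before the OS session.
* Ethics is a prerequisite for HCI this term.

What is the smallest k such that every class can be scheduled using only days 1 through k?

The precedence chain requires at least 3 distinct days.
With at most 3 per day and 9 classes, at least 3 days are needed.
Compilers can't be placed before day 7, so the schedule must run through at least day 7.
7 works (last occupied day: day 7): for example Databases in day 3, Algebra in day 2, OS in day 2, ML in day 1, Chem in day 2, Ethics in day 1, HCI in day 3, Topology in day 1, Compilers in day 7.

7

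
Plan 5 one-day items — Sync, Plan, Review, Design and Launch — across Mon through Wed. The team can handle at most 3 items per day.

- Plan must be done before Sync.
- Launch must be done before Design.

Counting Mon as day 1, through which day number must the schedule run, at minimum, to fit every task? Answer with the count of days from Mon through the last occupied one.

2 days

The precedence chain requires at least 2 distinct days.
With at most 3 per day and 5 tasks, at least 2 days are needed.
2 works (last occupied day: Tue): for example Review in Mon; Plan in Mon; Launch in Mon; Design in Tue; Sync in Tue.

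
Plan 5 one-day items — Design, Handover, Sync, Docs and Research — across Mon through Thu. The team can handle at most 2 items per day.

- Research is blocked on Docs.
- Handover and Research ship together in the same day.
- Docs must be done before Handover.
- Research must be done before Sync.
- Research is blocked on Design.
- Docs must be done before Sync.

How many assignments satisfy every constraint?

Splitting on Design: it can be Mon (4), Tue (2). Listing each branch's schedules as (Handover, Sync, Docs, Research):
Design=Mon: (Tue,Wed,Mon,Tue) (Tue,Thu,Mon,Tue) (Wed,Thu,Mon,Wed) (Wed,Thu,Tue,Wed) — 4.
Design=Tue: (Wed,Thu,Mon,Wed) (Wed,Thu,Tue,Wed) — 2.
Summing: 4 + 2 = 6.

6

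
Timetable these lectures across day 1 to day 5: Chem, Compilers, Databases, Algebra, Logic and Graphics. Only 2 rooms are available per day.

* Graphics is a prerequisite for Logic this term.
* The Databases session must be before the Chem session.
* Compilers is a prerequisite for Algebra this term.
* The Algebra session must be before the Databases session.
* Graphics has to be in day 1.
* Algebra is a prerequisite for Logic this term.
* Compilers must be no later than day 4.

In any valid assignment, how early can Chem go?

day 4

Precedence pushes Chem to at least day 4.
Chem at day 4 is achievable: Graphics in day 1, Logic in day 3, Algebra in day 2, Compilers in day 1, Chem in day 4, Databases in day 3.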